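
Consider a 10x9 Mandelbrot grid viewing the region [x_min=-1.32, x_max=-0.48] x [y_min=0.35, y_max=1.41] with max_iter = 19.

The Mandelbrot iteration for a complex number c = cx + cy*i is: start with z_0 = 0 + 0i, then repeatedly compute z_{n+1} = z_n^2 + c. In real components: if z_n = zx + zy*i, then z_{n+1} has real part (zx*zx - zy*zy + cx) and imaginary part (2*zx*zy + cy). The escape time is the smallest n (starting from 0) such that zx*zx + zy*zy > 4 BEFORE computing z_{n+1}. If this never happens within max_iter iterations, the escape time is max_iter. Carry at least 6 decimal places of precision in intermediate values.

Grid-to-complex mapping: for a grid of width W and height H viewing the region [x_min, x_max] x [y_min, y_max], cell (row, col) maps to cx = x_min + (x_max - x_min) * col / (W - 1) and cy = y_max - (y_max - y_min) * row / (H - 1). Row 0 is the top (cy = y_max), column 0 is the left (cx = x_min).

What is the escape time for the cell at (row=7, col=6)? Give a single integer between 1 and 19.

Answer: 6

Derivation:
z_0 = 0 + 0i, c = -0.7600 + 0.4825i
Iter 1: z = -0.7600 + 0.4825i, |z|^2 = 0.8104
Iter 2: z = -0.4152 + -0.2509i, |z|^2 = 0.2353
Iter 3: z = -0.6506 + 0.6909i, |z|^2 = 0.9005
Iter 4: z = -0.8141 + -0.4164i, |z|^2 = 0.8360
Iter 5: z = -0.2707 + 1.1604i, |z|^2 = 1.4198
Iter 6: z = -2.0333 + -0.1457i, |z|^2 = 4.1553
Escaped at iteration 6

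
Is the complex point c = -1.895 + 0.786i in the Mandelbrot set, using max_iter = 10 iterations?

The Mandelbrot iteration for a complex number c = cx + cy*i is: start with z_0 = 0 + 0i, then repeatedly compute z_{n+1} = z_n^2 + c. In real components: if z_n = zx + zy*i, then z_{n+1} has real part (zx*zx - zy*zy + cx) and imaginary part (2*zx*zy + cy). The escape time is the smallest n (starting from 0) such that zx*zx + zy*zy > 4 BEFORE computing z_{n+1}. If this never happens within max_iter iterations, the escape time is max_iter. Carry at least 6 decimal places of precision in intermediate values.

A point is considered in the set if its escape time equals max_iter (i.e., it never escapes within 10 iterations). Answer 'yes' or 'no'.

z_0 = 0 + 0i, c = -1.8950 + 0.7860i
Iter 1: z = -1.8950 + 0.7860i, |z|^2 = 4.2088
Escaped at iteration 1

Answer: no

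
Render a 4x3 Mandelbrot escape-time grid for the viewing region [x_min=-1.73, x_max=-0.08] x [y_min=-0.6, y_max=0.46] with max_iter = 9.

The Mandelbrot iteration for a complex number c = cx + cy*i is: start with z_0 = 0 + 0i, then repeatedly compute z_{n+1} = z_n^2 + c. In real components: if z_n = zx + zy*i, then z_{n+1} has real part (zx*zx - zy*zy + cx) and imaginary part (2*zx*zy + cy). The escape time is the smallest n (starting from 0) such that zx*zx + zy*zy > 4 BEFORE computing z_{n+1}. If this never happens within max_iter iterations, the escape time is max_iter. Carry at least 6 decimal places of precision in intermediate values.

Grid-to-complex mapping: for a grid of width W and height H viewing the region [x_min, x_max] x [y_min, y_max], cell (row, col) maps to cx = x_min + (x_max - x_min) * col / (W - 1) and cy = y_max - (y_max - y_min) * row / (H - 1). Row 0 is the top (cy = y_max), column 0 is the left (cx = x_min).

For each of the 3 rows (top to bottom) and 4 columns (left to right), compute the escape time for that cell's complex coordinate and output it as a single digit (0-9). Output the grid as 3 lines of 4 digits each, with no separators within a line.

Answer: 3699
6999
3389

Derivation:
(row=0, col=0): c = -1.7300 + 0.4600i → escape time 3
(row=0, col=1): c = -1.1800 + 0.4600i → escape time 6
(row=0, col=2): c = -0.6300 + 0.4600i → escape time 9
(row=0, col=3): c = -0.0800 + 0.4600i → escape time 9
(row=1, col=0): c = -1.7300 + -0.0700i → escape time 6
(row=1, col=1): c = -1.1800 + -0.0700i → escape time 9
(row=1, col=2): c = -0.6300 + -0.0700i → escape time 9
(row=1, col=3): c = -0.0800 + -0.0700i → escape time 9
(row=2, col=0): c = -1.7300 + -0.6000i → escape time 3
(row=2, col=1): c = -1.1800 + -0.6000i → escape time 3
(row=2, col=2): c = -0.6300 + -0.6000i → escape time 8
(row=2, col=3): c = -0.0800 + -0.6000i → escape time 9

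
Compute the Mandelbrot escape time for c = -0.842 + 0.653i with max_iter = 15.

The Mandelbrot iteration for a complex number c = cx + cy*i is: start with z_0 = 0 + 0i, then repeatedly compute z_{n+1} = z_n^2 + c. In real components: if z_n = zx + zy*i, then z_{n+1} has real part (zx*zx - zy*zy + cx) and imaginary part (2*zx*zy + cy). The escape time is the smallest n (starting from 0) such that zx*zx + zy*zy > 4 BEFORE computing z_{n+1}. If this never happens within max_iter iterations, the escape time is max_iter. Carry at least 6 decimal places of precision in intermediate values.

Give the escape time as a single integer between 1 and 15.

Answer: 5

Derivation:
z_0 = 0 + 0i, c = -0.8420 + 0.6530i
Iter 1: z = -0.8420 + 0.6530i, |z|^2 = 1.1354
Iter 2: z = -0.5594 + -0.4467i, |z|^2 = 0.5125
Iter 3: z = -0.7285 + 1.1528i, |z|^2 = 1.8596
Iter 4: z = -1.6401 + -1.0266i, |z|^2 = 3.7439
Iter 5: z = 0.7940 + 4.0205i, |z|^2 = 16.7947
Escaped at iteration 5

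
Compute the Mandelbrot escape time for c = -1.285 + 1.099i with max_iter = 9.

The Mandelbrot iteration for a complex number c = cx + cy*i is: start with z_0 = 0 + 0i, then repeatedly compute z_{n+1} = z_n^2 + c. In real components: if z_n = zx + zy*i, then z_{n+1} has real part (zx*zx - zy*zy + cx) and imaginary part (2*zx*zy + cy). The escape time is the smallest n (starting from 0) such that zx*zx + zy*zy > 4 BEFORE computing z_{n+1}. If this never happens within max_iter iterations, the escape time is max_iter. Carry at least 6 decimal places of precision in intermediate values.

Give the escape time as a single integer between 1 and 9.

z_0 = 0 + 0i, c = -1.2850 + 1.0990i
Iter 1: z = -1.2850 + 1.0990i, |z|^2 = 2.8590
Iter 2: z = -0.8416 + -1.7254i, |z|^2 = 3.6854
Iter 3: z = -3.5539 + 4.0032i, |z|^2 = 28.6552
Escaped at iteration 3

Answer: 3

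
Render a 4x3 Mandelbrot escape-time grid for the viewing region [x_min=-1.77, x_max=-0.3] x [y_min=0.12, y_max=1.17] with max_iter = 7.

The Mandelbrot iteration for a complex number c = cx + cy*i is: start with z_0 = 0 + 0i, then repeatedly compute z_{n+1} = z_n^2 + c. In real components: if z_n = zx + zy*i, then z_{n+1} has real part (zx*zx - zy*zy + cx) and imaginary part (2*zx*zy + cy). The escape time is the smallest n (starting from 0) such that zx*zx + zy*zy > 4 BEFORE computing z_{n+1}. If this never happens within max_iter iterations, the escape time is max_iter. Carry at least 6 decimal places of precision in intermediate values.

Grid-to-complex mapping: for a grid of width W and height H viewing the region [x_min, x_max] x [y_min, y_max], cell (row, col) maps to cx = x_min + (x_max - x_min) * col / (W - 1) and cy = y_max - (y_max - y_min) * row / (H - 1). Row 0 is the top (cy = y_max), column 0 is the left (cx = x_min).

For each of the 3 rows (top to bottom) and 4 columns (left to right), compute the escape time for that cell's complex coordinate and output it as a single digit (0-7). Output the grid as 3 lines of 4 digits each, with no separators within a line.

(row=0, col=0): c = -1.7700 + 1.1700i → escape time 1
(row=0, col=1): c = -1.2800 + 1.1700i → escape time 2
(row=0, col=2): c = -0.7900 + 1.1700i → escape time 3
(row=0, col=3): c = -0.3000 + 1.1700i → escape time 4
(row=1, col=0): c = -1.7700 + 0.6450i → escape time 3
(row=1, col=1): c = -1.2800 + 0.6450i → escape time 3
(row=1, col=2): c = -0.7900 + 0.6450i → escape time 5
(row=1, col=3): c = -0.3000 + 0.6450i → escape time 7
(row=2, col=0): c = -1.7700 + 0.1200i → escape time 4
(row=2, col=1): c = -1.2800 + 0.1200i → escape time 7
(row=2, col=2): c = -0.7900 + 0.1200i → escape time 7
(row=2, col=3): c = -0.3000 + 0.1200i → escape time 7

Answer: 1234
3357
4777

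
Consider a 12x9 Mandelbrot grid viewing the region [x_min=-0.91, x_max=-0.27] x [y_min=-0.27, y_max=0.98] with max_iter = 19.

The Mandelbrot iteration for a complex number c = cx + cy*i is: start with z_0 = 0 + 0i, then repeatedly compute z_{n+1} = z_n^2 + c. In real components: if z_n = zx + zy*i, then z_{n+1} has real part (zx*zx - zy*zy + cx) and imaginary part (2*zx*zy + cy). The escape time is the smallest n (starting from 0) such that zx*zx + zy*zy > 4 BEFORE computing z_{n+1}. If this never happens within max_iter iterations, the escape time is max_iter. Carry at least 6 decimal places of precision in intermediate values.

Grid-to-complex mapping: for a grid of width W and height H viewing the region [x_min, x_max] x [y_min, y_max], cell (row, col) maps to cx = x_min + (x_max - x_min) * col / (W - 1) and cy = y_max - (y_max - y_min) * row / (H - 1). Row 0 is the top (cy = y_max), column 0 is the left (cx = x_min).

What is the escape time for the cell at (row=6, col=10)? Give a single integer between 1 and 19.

z_0 = 0 + 0i, c = -0.3282 + 0.0425i
Iter 1: z = -0.3282 + 0.0425i, |z|^2 = 0.1095
Iter 2: z = -0.2223 + 0.0146i, |z|^2 = 0.0496
Iter 3: z = -0.2790 + 0.0360i, |z|^2 = 0.0791
Iter 4: z = -0.2516 + 0.0224i, |z|^2 = 0.0638
Iter 5: z = -0.2654 + 0.0312i, |z|^2 = 0.0714
Iter 6: z = -0.2587 + 0.0259i, |z|^2 = 0.0676
Iter 7: z = -0.2619 + 0.0291i, |z|^2 = 0.0694
Iter 8: z = -0.2604 + 0.0273i, |z|^2 = 0.0686
Iter 9: z = -0.2611 + 0.0283i, |z|^2 = 0.0690
Iter 10: z = -0.2608 + 0.0277i, |z|^2 = 0.0688
Iter 11: z = -0.2609 + 0.0280i, |z|^2 = 0.0689
Iter 12: z = -0.2609 + 0.0279i, |z|^2 = 0.0688
Iter 13: z = -0.2609 + 0.0280i, |z|^2 = 0.0688
Iter 14: z = -0.2609 + 0.0279i, |z|^2 = 0.0688
Iter 15: z = -0.2609 + 0.0279i, |z|^2 = 0.0688
Iter 16: z = -0.2609 + 0.0279i, |z|^2 = 0.0688
Iter 17: z = -0.2609 + 0.0279i, |z|^2 = 0.0688
Iter 18: z = -0.2609 + 0.0279i, |z|^2 = 0.0688

Answer: 19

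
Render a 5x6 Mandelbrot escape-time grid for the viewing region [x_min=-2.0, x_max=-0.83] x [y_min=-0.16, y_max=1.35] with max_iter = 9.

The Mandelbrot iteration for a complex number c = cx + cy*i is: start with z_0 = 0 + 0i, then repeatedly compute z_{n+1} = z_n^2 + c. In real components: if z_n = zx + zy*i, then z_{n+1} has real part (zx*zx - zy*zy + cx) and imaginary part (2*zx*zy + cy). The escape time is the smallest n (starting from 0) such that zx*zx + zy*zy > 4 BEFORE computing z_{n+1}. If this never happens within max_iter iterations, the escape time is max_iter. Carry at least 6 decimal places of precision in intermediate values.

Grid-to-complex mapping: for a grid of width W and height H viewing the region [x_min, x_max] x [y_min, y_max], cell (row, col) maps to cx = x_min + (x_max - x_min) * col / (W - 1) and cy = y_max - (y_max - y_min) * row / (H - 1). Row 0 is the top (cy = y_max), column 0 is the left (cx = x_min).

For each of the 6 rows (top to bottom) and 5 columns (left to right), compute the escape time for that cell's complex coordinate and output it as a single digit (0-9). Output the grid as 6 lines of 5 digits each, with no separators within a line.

Answer: 11222
11333
13334
13466
14999
14999

Derivation:
(row=0, col=0): c = -2.0000 + 1.3500i → escape time 1
(row=0, col=1): c = -1.7075 + 1.3500i → escape time 1
(row=0, col=2): c = -1.4150 + 1.3500i → escape time 2
(row=0, col=3): c = -1.1225 + 1.3500i → escape time 2
(row=0, col=4): c = -0.8300 + 1.3500i → escape time 2
(row=1, col=0): c = -2.0000 + 1.0480i → escape time 1
(row=1, col=1): c = -1.7075 + 1.0480i → escape time 1
(row=1, col=2): c = -1.4150 + 1.0480i → escape time 3
(row=1, col=3): c = -1.1225 + 1.0480i → escape time 3
(row=1, col=4): c = -0.8300 + 1.0480i → escape time 3
(row=2, col=0): c = -2.0000 + 0.7460i → escape time 1
(row=2, col=1): c = -1.7075 + 0.7460i → escape time 3
(row=2, col=2): c = -1.4150 + 0.7460i → escape time 3
(row=2, col=3): c = -1.1225 + 0.7460i → escape time 3
(row=2, col=4): c = -0.8300 + 0.7460i → escape time 4
(row=3, col=0): c = -2.0000 + 0.4440i → escape time 1
(row=3, col=1): c = -1.7075 + 0.4440i → escape time 3
(row=3, col=2): c = -1.4150 + 0.4440i → escape time 4
(row=3, col=3): c = -1.1225 + 0.4440i → escape time 6
(row=3, col=4): c = -0.8300 + 0.4440i → escape time 6
(row=4, col=0): c = -2.0000 + 0.1420i → escape time 1
(row=4, col=1): c = -1.7075 + 0.1420i → escape time 4
(row=4, col=2): c = -1.4150 + 0.1420i → escape time 9
(row=4, col=3): c = -1.1225 + 0.1420i → escape time 9
(row=4, col=4): c = -0.8300 + 0.1420i → escape time 9
(row=5, col=0): c = -2.0000 + -0.1600i → escape time 1
(row=5, col=1): c = -1.7075 + -0.1600i → escape time 4
(row=5, col=2): c = -1.4150 + -0.1600i → escape time 9
(row=5, col=3): c = -1.1225 + -0.1600i → escape time 9
(row=5, col=4): c = -0.8300 + -0.1600i → escape time 9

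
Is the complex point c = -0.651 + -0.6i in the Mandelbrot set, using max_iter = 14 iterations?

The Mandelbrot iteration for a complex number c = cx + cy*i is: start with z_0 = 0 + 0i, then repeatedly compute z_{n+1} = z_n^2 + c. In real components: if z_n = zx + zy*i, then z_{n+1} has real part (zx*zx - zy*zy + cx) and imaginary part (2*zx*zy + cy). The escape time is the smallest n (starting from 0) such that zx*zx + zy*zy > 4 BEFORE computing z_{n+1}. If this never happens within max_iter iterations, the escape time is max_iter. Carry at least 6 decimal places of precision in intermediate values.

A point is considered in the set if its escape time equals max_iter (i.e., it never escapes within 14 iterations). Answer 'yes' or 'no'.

z_0 = 0 + 0i, c = -0.6510 + -0.6000i
Iter 1: z = -0.6510 + -0.6000i, |z|^2 = 0.7838
Iter 2: z = -0.5872 + 0.1812i, |z|^2 = 0.3776
Iter 3: z = -0.3390 + -0.8128i, |z|^2 = 0.7756
Iter 4: z = -1.1967 + -0.0489i, |z|^2 = 1.4345
Iter 5: z = 0.7787 + -0.4830i, |z|^2 = 0.8397
Iter 6: z = -0.2779 + -1.3523i, |z|^2 = 1.9059
Iter 7: z = -2.4024 + 0.1517i, |z|^2 = 5.7947
Escaped at iteration 7

Answer: no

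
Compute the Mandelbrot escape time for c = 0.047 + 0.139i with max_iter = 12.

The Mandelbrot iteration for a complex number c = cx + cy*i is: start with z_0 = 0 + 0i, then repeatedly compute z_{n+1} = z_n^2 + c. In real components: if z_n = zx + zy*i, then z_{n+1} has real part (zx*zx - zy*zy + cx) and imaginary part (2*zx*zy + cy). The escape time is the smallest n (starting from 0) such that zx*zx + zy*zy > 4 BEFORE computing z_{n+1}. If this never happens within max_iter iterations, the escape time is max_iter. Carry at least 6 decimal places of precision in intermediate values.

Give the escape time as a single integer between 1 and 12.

z_0 = 0 + 0i, c = 0.0470 + 0.1390i
Iter 1: z = 0.0470 + 0.1390i, |z|^2 = 0.0215
Iter 2: z = 0.0299 + 0.1521i, |z|^2 = 0.0240
Iter 3: z = 0.0248 + 0.1481i, |z|^2 = 0.0225
Iter 4: z = 0.0257 + 0.1463i, |z|^2 = 0.0221
Iter 5: z = 0.0262 + 0.1465i, |z|^2 = 0.0222
Iter 6: z = 0.0262 + 0.1467i, |z|^2 = 0.0222
Iter 7: z = 0.0262 + 0.1467i, |z|^2 = 0.0222
Iter 8: z = 0.0262 + 0.1467i, |z|^2 = 0.0222
Iter 9: z = 0.0262 + 0.1467i, |z|^2 = 0.0222
Iter 10: z = 0.0262 + 0.1467i, |z|^2 = 0.0222
Iter 11: z = 0.0262 + 0.1467i, |z|^2 = 0.0222

Answer: 12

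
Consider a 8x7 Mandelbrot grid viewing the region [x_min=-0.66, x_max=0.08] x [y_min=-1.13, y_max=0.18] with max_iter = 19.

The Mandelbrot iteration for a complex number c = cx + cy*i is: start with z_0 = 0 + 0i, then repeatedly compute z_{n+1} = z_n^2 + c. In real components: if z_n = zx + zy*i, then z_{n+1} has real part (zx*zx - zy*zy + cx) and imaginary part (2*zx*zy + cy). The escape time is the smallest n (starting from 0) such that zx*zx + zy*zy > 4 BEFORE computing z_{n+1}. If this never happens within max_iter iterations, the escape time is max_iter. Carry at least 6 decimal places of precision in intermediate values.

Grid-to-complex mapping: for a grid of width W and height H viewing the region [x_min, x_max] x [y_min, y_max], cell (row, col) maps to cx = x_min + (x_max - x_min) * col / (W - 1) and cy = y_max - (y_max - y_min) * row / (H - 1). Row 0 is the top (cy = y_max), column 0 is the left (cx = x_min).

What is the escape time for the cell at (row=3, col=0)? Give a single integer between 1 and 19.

z_0 = 0 + 0i, c = -0.6600 + -0.4750i
Iter 1: z = -0.6600 + -0.4750i, |z|^2 = 0.6612
Iter 2: z = -0.4500 + 0.1520i, |z|^2 = 0.2256
Iter 3: z = -0.4806 + -0.6118i, |z|^2 = 0.6053
Iter 4: z = -0.8033 + 0.1130i, |z|^2 = 0.6582
Iter 5: z = -0.0274 + -0.6566i, |z|^2 = 0.4319
Iter 6: z = -1.0904 + -0.4390i, |z|^2 = 1.3817
Iter 7: z = 0.3363 + 0.4824i, |z|^2 = 0.3458
Iter 8: z = -0.7796 + -0.1506i, |z|^2 = 0.6305
Iter 9: z = -0.0749 + -0.2402i, |z|^2 = 0.0633
Iter 10: z = -0.7121 + -0.4390i, |z|^2 = 0.6999
Iter 11: z = -0.3456 + 0.1503i, |z|^2 = 0.1421
Iter 12: z = -0.5631 + -0.5789i, |z|^2 = 0.6522
Iter 13: z = -0.6780 + 0.1770i, |z|^2 = 0.4910
Iter 14: z = -0.2316 + -0.7150i, |z|^2 = 0.5648
Iter 15: z = -1.1175 + -0.1438i, |z|^2 = 1.2695
Iter 16: z = 0.5682 + -0.1536i, |z|^2 = 0.3464
Iter 17: z = -0.3608 + -0.6495i, |z|^2 = 0.5520
Iter 18: z = -0.9517 + -0.0064i, |z|^2 = 0.9058

Answer: 19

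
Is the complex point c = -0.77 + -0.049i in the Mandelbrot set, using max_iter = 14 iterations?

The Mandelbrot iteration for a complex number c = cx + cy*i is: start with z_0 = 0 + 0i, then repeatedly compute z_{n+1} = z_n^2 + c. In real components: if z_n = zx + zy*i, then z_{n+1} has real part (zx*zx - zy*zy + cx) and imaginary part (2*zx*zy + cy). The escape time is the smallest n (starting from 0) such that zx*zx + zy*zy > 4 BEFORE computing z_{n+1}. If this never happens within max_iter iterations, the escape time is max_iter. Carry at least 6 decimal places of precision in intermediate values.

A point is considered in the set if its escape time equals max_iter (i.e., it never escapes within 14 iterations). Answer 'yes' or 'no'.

z_0 = 0 + 0i, c = -0.7700 + -0.0490i
Iter 1: z = -0.7700 + -0.0490i, |z|^2 = 0.5953
Iter 2: z = -0.1795 + 0.0265i, |z|^2 = 0.0329
Iter 3: z = -0.7385 + -0.0585i, |z|^2 = 0.5488
Iter 4: z = -0.2281 + 0.0374i, |z|^2 = 0.0534
Iter 5: z = -0.7194 + -0.0661i, |z|^2 = 0.5219
Iter 6: z = -0.2569 + 0.0460i, |z|^2 = 0.0681
Iter 7: z = -0.7061 + -0.0727i, |z|^2 = 0.5039
Iter 8: z = -0.2766 + 0.0536i, |z|^2 = 0.0794
Iter 9: z = -0.6963 + -0.0787i, |z|^2 = 0.4911
Iter 10: z = -0.2913 + 0.0605i, |z|^2 = 0.0885
Iter 11: z = -0.6888 + -0.0843i, |z|^2 = 0.4816
Iter 12: z = -0.3026 + 0.0671i, |z|^2 = 0.0961
Iter 13: z = -0.6829 + -0.0896i, |z|^2 = 0.4744
Did not escape in 14 iterations → in set

Answer: yes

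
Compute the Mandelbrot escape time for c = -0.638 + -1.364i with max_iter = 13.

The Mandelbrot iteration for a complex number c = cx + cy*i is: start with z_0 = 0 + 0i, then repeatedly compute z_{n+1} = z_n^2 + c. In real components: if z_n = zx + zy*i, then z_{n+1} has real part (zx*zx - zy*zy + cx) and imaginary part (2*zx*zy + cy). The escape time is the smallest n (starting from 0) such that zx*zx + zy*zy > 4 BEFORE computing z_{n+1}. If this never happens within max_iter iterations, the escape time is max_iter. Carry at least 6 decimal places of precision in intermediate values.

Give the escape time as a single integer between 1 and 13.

z_0 = 0 + 0i, c = -0.6380 + -1.3640i
Iter 1: z = -0.6380 + -1.3640i, |z|^2 = 2.2675
Iter 2: z = -2.0915 + 0.3765i, |z|^2 = 4.5159
Escaped at iteration 2

Answer: 2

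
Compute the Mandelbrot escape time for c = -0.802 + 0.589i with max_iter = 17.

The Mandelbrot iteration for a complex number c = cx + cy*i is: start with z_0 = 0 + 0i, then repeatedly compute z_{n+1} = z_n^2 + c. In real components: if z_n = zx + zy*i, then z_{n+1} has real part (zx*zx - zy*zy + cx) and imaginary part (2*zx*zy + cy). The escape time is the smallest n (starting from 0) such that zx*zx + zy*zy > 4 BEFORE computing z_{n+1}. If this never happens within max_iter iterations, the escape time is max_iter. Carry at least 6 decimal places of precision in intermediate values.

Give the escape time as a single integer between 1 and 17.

Answer: 5

Derivation:
z_0 = 0 + 0i, c = -0.8020 + 0.5890i
Iter 1: z = -0.8020 + 0.5890i, |z|^2 = 0.9901
Iter 2: z = -0.5057 + -0.3558i, |z|^2 = 0.3823
Iter 3: z = -0.6728 + 0.9488i, |z|^2 = 1.3529
Iter 4: z = -1.2496 + -0.6878i, |z|^2 = 2.0345
Iter 5: z = 0.2865 + 2.3078i, |z|^2 = 5.4082
Escaped at iteration 5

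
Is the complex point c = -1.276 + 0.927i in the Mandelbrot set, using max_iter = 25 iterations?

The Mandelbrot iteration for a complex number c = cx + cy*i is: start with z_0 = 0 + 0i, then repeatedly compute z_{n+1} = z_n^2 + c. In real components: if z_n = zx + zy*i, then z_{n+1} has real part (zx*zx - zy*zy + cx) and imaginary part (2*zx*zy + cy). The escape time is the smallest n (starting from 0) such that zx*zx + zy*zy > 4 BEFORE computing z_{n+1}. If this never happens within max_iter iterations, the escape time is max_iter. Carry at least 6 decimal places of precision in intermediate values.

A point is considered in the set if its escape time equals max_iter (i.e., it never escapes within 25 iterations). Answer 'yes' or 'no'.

z_0 = 0 + 0i, c = -1.2760 + 0.9270i
Iter 1: z = -1.2760 + 0.9270i, |z|^2 = 2.4875
Iter 2: z = -0.5072 + -1.4387i, |z|^2 = 2.3271
Iter 3: z = -3.0887 + 2.3863i, |z|^2 = 15.2342
Escaped at iteration 3

Answer: no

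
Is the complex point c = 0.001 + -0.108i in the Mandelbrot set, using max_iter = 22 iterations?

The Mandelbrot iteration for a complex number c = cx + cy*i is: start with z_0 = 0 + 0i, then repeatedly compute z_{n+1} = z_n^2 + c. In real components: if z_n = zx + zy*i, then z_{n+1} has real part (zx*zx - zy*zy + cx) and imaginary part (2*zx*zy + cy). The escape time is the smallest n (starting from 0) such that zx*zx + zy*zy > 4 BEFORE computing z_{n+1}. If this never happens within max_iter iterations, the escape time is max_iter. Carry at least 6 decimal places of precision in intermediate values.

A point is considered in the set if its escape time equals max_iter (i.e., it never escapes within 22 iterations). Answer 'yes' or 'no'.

Answer: yes

Derivation:
z_0 = 0 + 0i, c = 0.0010 + -0.1080i
Iter 1: z = 0.0010 + -0.1080i, |z|^2 = 0.0117
Iter 2: z = -0.0107 + -0.1082i, |z|^2 = 0.0118
Iter 3: z = -0.0106 + -0.1057i, |z|^2 = 0.0113
Iter 4: z = -0.0101 + -0.1058i, |z|^2 = 0.0113
Iter 5: z = -0.0101 + -0.1059i, |z|^2 = 0.0113
Iter 6: z = -0.0101 + -0.1059i, |z|^2 = 0.0113
Iter 7: z = -0.0101 + -0.1059i, |z|^2 = 0.0113
Iter 8: z = -0.0101 + -0.1059i, |z|^2 = 0.0113
Iter 9: z = -0.0101 + -0.1059i, |z|^2 = 0.0113
Iter 10: z = -0.0101 + -0.1059i, |z|^2 = 0.0113
Iter 11: z = -0.0101 + -0.1059i, |z|^2 = 0.0113
Iter 12: z = -0.0101 + -0.1059i, |z|^2 = 0.0113
Iter 13: z = -0.0101 + -0.1059i, |z|^2 = 0.0113
Iter 14: z = -0.0101 + -0.1059i, |z|^2 = 0.0113
Iter 15: z = -0.0101 + -0.1059i, |z|^2 = 0.0113
Iter 16: z = -0.0101 + -0.1059i, |z|^2 = 0.0113
Iter 17: z = -0.0101 + -0.1059i, |z|^2 = 0.0113
Iter 18: z = -0.0101 + -0.1059i, |z|^2 = 0.0113
Iter 19: z = -0.0101 + -0.1059i, |z|^2 = 0.0113
Iter 20: z = -0.0101 + -0.1059i, |z|^2 = 0.0113
Iter 21: z = -0.0101 + -0.1059i, |z|^2 = 0.0113
Did not escape in 22 iterations → in set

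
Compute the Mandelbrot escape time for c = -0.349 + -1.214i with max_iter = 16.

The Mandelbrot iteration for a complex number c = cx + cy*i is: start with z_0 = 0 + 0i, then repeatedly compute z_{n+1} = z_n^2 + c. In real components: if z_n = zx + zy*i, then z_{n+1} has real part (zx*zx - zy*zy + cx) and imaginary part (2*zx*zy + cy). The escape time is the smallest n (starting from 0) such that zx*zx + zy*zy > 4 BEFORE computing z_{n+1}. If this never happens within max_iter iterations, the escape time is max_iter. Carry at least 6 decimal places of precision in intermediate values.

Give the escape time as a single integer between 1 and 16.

z_0 = 0 + 0i, c = -0.3490 + -1.2140i
Iter 1: z = -0.3490 + -1.2140i, |z|^2 = 1.5956
Iter 2: z = -1.7010 + -0.3666i, |z|^2 = 3.0278
Iter 3: z = 2.4100 + 0.0333i, |z|^2 = 5.8091
Escaped at iteration 3

Answer: 3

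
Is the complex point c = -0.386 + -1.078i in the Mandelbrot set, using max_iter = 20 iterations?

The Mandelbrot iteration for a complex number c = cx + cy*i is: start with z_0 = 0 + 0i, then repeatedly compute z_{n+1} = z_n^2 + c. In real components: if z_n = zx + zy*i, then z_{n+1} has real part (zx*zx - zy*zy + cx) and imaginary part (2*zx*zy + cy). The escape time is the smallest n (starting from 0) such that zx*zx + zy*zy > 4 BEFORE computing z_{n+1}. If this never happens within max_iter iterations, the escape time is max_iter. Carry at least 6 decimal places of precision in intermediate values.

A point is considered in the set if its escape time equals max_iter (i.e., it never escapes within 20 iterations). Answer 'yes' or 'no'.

Answer: no

Derivation:
z_0 = 0 + 0i, c = -0.3860 + -1.0780i
Iter 1: z = -0.3860 + -1.0780i, |z|^2 = 1.3111
Iter 2: z = -1.3991 + -0.2458i, |z|^2 = 2.0179
Iter 3: z = 1.5110 + -0.3903i, |z|^2 = 2.4355
Iter 4: z = 1.7449 + -2.2574i, |z|^2 = 8.1405
Escaped at iteration 4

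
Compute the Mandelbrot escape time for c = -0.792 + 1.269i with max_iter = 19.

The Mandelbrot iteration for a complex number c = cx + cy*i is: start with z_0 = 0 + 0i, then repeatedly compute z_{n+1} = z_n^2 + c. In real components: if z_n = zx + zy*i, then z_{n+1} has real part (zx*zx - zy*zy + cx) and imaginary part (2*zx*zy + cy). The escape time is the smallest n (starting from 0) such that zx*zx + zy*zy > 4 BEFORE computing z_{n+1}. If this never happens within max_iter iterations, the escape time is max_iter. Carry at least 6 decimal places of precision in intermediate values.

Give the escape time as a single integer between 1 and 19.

Answer: 3

Derivation:
z_0 = 0 + 0i, c = -0.7920 + 1.2690i
Iter 1: z = -0.7920 + 1.2690i, |z|^2 = 2.2376
Iter 2: z = -1.7751 + -0.7411i, |z|^2 = 3.7002
Iter 3: z = 1.8097 + 3.9000i, |z|^2 = 18.4855
Escaped at iteration 3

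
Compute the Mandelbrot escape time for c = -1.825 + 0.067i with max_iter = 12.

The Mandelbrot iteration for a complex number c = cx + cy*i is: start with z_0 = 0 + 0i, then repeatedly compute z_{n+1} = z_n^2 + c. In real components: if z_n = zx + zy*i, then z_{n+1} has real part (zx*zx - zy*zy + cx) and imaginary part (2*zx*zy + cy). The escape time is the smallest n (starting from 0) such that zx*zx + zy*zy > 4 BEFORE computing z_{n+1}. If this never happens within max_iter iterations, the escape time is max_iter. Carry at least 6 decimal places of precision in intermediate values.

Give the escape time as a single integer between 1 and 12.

z_0 = 0 + 0i, c = -1.8250 + 0.0670i
Iter 1: z = -1.8250 + 0.0670i, |z|^2 = 3.3351
Iter 2: z = 1.5011 + -0.1776i, |z|^2 = 2.2849
Iter 3: z = 0.3969 + -0.4661i, |z|^2 = 0.3747
Iter 4: z = -1.8847 + -0.3029i, |z|^2 = 3.6438
Iter 5: z = 1.6353 + 1.2089i, |z|^2 = 4.1355
Escaped at iteration 5

Answer: 5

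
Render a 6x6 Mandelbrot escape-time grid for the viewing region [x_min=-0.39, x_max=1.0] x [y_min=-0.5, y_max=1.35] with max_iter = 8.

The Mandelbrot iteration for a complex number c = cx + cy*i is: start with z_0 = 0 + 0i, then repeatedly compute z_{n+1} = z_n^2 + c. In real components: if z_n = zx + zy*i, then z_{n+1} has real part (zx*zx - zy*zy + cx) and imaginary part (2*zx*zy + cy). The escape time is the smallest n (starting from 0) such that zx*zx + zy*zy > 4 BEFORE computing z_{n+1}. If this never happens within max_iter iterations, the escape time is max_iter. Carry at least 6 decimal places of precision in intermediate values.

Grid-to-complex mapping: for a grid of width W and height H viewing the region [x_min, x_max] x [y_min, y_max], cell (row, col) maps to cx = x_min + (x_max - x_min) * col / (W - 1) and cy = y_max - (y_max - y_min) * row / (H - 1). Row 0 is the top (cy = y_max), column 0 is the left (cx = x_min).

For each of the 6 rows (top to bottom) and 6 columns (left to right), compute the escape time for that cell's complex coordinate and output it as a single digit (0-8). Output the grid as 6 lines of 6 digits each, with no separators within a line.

Answer: 222222
584322
888532
888832
888632
888632

Derivation:
(row=0, col=0): c = -0.3900 + 1.3500i → escape time 2
(row=0, col=1): c = -0.1120 + 1.3500i → escape time 2
(row=0, col=2): c = 0.1660 + 1.3500i → escape time 2
(row=0, col=3): c = 0.4440 + 1.3500i → escape time 2
(row=0, col=4): c = 0.7220 + 1.3500i → escape time 2
(row=0, col=5): c = 1.0000 + 1.3500i → escape time 2
(row=1, col=0): c = -0.3900 + 0.9800i → escape time 5
(row=1, col=1): c = -0.1120 + 0.9800i → escape time 8
(row=1, col=2): c = 0.1660 + 0.9800i → escape time 4
(row=1, col=3): c = 0.4440 + 0.9800i → escape time 3
(row=1, col=4): c = 0.7220 + 0.9800i → escape time 2
(row=1, col=5): c = 1.0000 + 0.9800i → escape time 2
(row=2, col=0): c = -0.3900 + 0.6100i → escape time 8
(row=2, col=1): c = -0.1120 + 0.6100i → escape time 8
(row=2, col=2): c = 0.1660 + 0.6100i → escape time 8
(row=2, col=3): c = 0.4440 + 0.6100i → escape time 5
(row=2, col=4): c = 0.7220 + 0.6100i → escape time 3
(row=2, col=5): c = 1.0000 + 0.6100i → escape time 2
(row=3, col=0): c = -0.3900 + 0.2400i → escape time 8
(row=3, col=1): c = -0.1120 + 0.2400i → escape time 8
(row=3, col=2): c = 0.1660 + 0.2400i → escape time 8
(row=3, col=3): c = 0.4440 + 0.2400i → escape time 8
(row=3, col=4): c = 0.7220 + 0.2400i → escape time 3
(row=3, col=5): c = 1.0000 + 0.2400i → escape time 2
(row=4, col=0): c = -0.3900 + -0.1300i → escape time 8
(row=4, col=1): c = -0.1120 + -0.1300i → escape time 8
(row=4, col=2): c = 0.1660 + -0.1300i → escape time 8
(row=4, col=3): c = 0.4440 + -0.1300i → escape time 6
(row=4, col=4): c = 0.7220 + -0.1300i → escape time 3
(row=4, col=5): c = 1.0000 + -0.1300i → escape time 2
(row=5, col=0): c = -0.3900 + -0.5000i → escape time 8
(row=5, col=1): c = -0.1120 + -0.5000i → escape time 8
(row=5, col=2): c = 0.1660 + -0.5000i → escape time 8
(row=5, col=3): c = 0.4440 + -0.5000i → escape time 6
(row=5, col=4): c = 0.7220 + -0.5000i → escape time 3
(row=5, col=5): c = 1.0000 + -0.5000i → escape time 2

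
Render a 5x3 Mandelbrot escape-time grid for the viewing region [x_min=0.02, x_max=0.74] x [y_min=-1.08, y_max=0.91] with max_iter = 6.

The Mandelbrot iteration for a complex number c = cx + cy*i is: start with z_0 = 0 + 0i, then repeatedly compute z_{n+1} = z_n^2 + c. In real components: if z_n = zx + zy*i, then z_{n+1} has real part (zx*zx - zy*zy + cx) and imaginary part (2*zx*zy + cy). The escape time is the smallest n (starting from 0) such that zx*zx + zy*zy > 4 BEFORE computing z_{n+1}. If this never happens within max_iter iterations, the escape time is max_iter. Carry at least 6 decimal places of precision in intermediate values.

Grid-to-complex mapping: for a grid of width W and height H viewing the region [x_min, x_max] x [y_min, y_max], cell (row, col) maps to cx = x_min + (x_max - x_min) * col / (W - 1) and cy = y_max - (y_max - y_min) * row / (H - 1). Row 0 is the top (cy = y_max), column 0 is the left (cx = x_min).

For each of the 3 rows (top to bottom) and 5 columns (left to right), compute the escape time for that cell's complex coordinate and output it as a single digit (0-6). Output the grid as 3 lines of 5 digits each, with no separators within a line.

(row=0, col=0): c = 0.0200 + 0.9100i → escape time 6
(row=0, col=1): c = 0.2000 + 0.9100i → escape time 4
(row=0, col=2): c = 0.3800 + 0.9100i → escape time 3
(row=0, col=3): c = 0.5600 + 0.9100i → escape time 3
(row=0, col=4): c = 0.7400 + 0.9100i → escape time 2
(row=1, col=0): c = 0.0200 + -0.0850i → escape time 6
(row=1, col=1): c = 0.2000 + -0.0850i → escape time 6
(row=1, col=2): c = 0.3800 + -0.0850i → escape time 6
(row=1, col=3): c = 0.5600 + -0.0850i → escape time 4
(row=1, col=4): c = 0.7400 + -0.0850i → escape time 3
(row=2, col=0): c = 0.0200 + -1.0800i → escape time 4
(row=2, col=1): c = 0.2000 + -1.0800i → escape time 3
(row=2, col=2): c = 0.3800 + -1.0800i → escape time 2
(row=2, col=3): c = 0.5600 + -1.0800i → escape time 2
(row=2, col=4): c = 0.7400 + -1.0800i → escape time 2

Answer: 64332
66643
43222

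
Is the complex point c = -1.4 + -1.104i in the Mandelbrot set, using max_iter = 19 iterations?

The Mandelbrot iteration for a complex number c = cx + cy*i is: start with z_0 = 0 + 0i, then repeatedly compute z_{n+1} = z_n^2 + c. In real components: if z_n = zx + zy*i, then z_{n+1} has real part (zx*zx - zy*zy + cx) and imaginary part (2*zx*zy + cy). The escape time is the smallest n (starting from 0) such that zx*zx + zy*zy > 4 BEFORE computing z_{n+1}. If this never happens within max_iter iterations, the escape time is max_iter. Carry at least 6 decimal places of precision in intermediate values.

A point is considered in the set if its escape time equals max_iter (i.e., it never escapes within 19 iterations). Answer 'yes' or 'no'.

z_0 = 0 + 0i, c = -1.4000 + -1.1040i
Iter 1: z = -1.4000 + -1.1040i, |z|^2 = 3.1788
Iter 2: z = -0.6588 + 1.9872i, |z|^2 = 4.3830
Escaped at iteration 2

Answer: no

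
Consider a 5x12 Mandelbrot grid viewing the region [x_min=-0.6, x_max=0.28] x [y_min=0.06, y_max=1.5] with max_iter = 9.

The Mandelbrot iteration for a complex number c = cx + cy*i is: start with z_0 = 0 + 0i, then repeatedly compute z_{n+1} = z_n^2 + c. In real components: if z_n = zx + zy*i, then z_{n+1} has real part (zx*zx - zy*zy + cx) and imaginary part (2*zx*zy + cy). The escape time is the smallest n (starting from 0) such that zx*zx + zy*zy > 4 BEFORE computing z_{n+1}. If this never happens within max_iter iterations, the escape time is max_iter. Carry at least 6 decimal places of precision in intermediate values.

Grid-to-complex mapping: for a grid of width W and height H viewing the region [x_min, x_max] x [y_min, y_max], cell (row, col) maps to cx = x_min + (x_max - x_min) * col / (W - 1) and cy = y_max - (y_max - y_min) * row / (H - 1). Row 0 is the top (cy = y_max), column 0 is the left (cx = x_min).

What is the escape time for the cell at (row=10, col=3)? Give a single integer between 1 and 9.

Answer: 9

Derivation:
z_0 = 0 + 0i, c = 0.0600 + 0.1909i
Iter 1: z = 0.0600 + 0.1909i, |z|^2 = 0.0400
Iter 2: z = 0.0272 + 0.2138i, |z|^2 = 0.0465
Iter 3: z = 0.0150 + 0.2025i, |z|^2 = 0.0412
Iter 4: z = 0.0192 + 0.1970i, |z|^2 = 0.0392
Iter 5: z = 0.0216 + 0.1985i, |z|^2 = 0.0399
Iter 6: z = 0.0211 + 0.1995i, |z|^2 = 0.0402
Iter 7: z = 0.0207 + 0.1993i, |z|^2 = 0.0402
Iter 8: z = 0.0207 + 0.1991i, |z|^2 = 0.0401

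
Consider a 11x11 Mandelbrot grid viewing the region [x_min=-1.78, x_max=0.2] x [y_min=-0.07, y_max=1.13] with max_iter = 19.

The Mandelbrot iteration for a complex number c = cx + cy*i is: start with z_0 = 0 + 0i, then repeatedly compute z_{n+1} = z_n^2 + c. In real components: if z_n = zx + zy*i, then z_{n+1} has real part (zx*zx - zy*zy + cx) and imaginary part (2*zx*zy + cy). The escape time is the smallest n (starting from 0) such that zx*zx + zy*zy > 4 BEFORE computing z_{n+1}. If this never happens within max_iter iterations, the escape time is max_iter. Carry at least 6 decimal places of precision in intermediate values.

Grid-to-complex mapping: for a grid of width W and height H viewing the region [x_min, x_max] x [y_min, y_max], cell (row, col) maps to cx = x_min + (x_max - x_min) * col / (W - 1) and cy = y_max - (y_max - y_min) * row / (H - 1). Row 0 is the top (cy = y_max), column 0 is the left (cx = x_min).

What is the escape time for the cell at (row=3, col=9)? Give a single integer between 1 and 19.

Answer: 15

Derivation:
z_0 = 0 + 0i, c = 0.0020 + 0.7700i
Iter 1: z = 0.0020 + 0.7700i, |z|^2 = 0.5929
Iter 2: z = -0.5909 + 0.7731i, |z|^2 = 0.9468
Iter 3: z = -0.2465 + -0.1436i, |z|^2 = 0.0814
Iter 4: z = 0.0421 + 0.8408i, |z|^2 = 0.7087
Iter 5: z = -0.7032 + 0.8409i, |z|^2 = 1.2015
Iter 6: z = -0.2106 + -0.4125i, |z|^2 = 0.2145
Iter 7: z = -0.1238 + 0.9437i, |z|^2 = 0.9060
Iter 8: z = -0.8733 + 0.5363i, |z|^2 = 1.0502
Iter 9: z = 0.4771 + -0.1666i, |z|^2 = 0.2554
Iter 10: z = 0.2018 + 0.6110i, |z|^2 = 0.4141
Iter 11: z = -0.3306 + 1.0167i, |z|^2 = 1.1429
Iter 12: z = -0.9223 + 0.0978i, |z|^2 = 0.8602
Iter 13: z = 0.8431 + 0.5896i, |z|^2 = 1.0584
Iter 14: z = 0.3652 + 1.7641i, |z|^2 = 3.2454
Iter 15: z = -2.9766 + 2.0586i, |z|^2 = 13.0982
Escaped at iteration 15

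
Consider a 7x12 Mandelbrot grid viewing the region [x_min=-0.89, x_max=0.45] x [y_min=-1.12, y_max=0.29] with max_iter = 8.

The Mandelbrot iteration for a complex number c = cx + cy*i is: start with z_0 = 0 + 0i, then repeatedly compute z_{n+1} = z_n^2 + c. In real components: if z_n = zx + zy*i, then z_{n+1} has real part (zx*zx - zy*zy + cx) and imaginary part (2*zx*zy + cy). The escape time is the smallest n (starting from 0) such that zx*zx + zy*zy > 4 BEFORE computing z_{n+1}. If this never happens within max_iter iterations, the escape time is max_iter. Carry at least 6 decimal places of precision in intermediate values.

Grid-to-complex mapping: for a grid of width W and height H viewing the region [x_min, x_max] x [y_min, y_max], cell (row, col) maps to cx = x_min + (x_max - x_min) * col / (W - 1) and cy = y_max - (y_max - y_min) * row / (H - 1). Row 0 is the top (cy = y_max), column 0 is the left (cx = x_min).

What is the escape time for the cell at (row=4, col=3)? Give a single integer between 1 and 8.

z_0 = 0 + 0i, c = -0.2200 + -0.2227i
Iter 1: z = -0.2200 + -0.2227i, |z|^2 = 0.0980
Iter 2: z = -0.2212 + -0.1247i, |z|^2 = 0.0645
Iter 3: z = -0.1866 + -0.1675i, |z|^2 = 0.0629
Iter 4: z = -0.2132 + -0.1602i, |z|^2 = 0.0711
Iter 5: z = -0.2002 + -0.1544i, |z|^2 = 0.0639
Iter 6: z = -0.2038 + -0.1609i, |z|^2 = 0.0674
Iter 7: z = -0.2044 + -0.1572i, |z|^2 = 0.0665

Answer: 8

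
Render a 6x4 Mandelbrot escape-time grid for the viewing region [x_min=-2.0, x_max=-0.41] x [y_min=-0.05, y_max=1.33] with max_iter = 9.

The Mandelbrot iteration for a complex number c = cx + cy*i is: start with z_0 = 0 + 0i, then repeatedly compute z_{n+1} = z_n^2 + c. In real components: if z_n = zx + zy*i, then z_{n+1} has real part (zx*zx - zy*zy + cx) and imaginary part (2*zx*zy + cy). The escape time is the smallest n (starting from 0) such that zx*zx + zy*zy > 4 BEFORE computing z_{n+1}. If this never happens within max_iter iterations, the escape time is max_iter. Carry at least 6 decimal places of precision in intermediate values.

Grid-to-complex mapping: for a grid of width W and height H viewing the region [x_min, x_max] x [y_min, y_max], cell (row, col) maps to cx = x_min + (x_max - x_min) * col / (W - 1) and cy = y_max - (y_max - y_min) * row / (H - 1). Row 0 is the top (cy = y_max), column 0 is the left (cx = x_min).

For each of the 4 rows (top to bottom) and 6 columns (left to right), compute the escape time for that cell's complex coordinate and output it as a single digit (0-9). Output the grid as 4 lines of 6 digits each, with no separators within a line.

Answer: 112222
123345
135699
179999

Derivation:
(row=0, col=0): c = -2.0000 + 1.3300i → escape time 1
(row=0, col=1): c = -1.6820 + 1.3300i → escape time 1
(row=0, col=2): c = -1.3640 + 1.3300i → escape time 2
(row=0, col=3): c = -1.0460 + 1.3300i → escape time 2
(row=0, col=4): c = -0.7280 + 1.3300i → escape time 2
(row=0, col=5): c = -0.4100 + 1.3300i → escape time 2
(row=1, col=0): c = -2.0000 + 0.8700i → escape time 1
(row=1, col=1): c = -1.6820 + 0.8700i → escape time 2
(row=1, col=2): c = -1.3640 + 0.8700i → escape time 3
(row=1, col=3): c = -1.0460 + 0.8700i → escape time 3
(row=1, col=4): c = -0.7280 + 0.8700i → escape time 4
(row=1, col=5): c = -0.4100 + 0.8700i → escape time 5
(row=2, col=0): c = -2.0000 + 0.4100i → escape time 1
(row=2, col=1): c = -1.6820 + 0.4100i → escape time 3
(row=2, col=2): c = -1.3640 + 0.4100i → escape time 5
(row=2, col=3): c = -1.0460 + 0.4100i → escape time 6
(row=2, col=4): c = -0.7280 + 0.4100i → escape time 9
(row=2, col=5): c = -0.4100 + 0.4100i → escape time 9
(row=3, col=0): c = -2.0000 + -0.0500i → escape time 1
(row=3, col=1): c = -1.6820 + -0.0500i → escape time 7
(row=3, col=2): c = -1.3640 + -0.0500i → escape time 9
(row=3, col=3): c = -1.0460 + -0.0500i → escape time 9
(row=3, col=4): c = -0.7280 + -0.0500i → escape time 9
(row=3, col=5): c = -0.4100 + -0.0500i → escape time 9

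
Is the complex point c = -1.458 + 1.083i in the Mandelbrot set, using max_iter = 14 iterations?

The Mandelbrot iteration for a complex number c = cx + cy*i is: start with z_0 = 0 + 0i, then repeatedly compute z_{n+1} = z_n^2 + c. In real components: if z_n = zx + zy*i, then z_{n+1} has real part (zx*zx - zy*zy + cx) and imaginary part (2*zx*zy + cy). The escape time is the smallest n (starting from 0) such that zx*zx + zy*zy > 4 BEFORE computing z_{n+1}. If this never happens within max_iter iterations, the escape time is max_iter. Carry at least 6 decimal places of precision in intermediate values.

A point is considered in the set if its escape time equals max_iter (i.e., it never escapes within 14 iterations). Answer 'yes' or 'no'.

Answer: no

Derivation:
z_0 = 0 + 0i, c = -1.4580 + 1.0830i
Iter 1: z = -1.4580 + 1.0830i, |z|^2 = 3.2987
Iter 2: z = -0.5051 + -2.0750i, |z|^2 = 4.5609
Escaped at iteration 2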